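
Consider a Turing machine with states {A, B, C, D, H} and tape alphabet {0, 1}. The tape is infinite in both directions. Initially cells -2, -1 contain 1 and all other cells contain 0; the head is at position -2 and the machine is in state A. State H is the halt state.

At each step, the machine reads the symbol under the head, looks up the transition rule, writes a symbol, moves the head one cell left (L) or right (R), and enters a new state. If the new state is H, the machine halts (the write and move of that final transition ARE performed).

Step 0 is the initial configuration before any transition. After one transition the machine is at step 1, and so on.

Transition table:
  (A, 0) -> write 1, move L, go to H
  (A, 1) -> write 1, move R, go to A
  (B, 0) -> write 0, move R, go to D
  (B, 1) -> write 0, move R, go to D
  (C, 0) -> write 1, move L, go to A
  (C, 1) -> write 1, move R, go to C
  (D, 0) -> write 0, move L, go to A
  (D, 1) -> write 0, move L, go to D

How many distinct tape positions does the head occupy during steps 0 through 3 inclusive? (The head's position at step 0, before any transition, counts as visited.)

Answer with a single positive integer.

Answer: 3

Derivation:
Step 1: in state A at pos -2, read 1 -> (A,1)->write 1,move R,goto A. Now: state=A, head=-1, tape[-3..0]=0110 (head:   ^)
Step 2: in state A at pos -1, read 1 -> (A,1)->write 1,move R,goto A. Now: state=A, head=0, tape[-3..1]=01100 (head:    ^)
Step 3: in state A at pos 0, read 0 -> (A,0)->write 1,move L,goto H. Now: state=H, head=-1, tape[-3..1]=01110 (head:   ^)
Head positions at steps 0..3: starting at -2, distinct positions visited = {-2, -1, 0} -> 3 position(s)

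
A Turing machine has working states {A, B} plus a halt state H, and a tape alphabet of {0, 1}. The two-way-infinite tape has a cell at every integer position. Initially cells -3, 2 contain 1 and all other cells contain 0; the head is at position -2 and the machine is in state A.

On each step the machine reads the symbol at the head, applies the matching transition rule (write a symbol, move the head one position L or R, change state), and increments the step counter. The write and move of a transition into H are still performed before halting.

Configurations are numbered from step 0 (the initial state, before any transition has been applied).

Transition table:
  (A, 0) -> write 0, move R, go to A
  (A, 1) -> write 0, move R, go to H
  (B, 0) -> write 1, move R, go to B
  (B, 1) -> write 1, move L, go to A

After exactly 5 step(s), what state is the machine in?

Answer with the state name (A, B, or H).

Step 1: in state A at pos -2, read 0 -> (A,0)->write 0,move R,goto A. Now: state=A, head=-1, tape[-4..3]=01000010 (head:    ^)
Step 2: in state A at pos -1, read 0 -> (A,0)->write 0,move R,goto A. Now: state=A, head=0, tape[-4..3]=01000010 (head:     ^)
Step 3: in state A at pos 0, read 0 -> (A,0)->write 0,move R,goto A. Now: state=A, head=1, tape[-4..3]=01000010 (head:      ^)
Step 4: in state A at pos 1, read 0 -> (A,0)->write 0,move R,goto A. Now: state=A, head=2, tape[-4..3]=01000010 (head:       ^)
Step 5: in state A at pos 2, read 1 -> (A,1)->write 0,move R,goto H. Now: state=H, head=3, tape[-4..4]=010000000 (head:        ^)

Answer: H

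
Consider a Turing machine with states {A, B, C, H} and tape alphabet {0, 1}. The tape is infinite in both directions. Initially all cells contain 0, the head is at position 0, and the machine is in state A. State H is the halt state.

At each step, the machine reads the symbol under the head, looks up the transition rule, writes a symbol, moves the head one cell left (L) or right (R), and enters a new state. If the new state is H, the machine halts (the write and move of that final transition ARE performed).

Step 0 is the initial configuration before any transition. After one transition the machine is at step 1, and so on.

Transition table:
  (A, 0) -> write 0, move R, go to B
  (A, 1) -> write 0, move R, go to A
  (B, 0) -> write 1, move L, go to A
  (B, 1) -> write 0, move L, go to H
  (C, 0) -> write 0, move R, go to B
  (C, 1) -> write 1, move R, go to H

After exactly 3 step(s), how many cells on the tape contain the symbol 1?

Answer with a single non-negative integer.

Answer: 1

Derivation:
Step 1: in state A at pos 0, read 0 -> (A,0)->write 0,move R,goto B. Now: state=B, head=1, tape[-1..2]=0000 (head:   ^)
Step 2: in state B at pos 1, read 0 -> (B,0)->write 1,move L,goto A. Now: state=A, head=0, tape[-1..2]=0010 (head:  ^)
Step 3: in state A at pos 0, read 0 -> (A,0)->write 0,move R,goto B. Now: state=B, head=1, tape[-1..2]=0010 (head:   ^)
Cells containing 1 after step 3: {1} -> 1 cell(s)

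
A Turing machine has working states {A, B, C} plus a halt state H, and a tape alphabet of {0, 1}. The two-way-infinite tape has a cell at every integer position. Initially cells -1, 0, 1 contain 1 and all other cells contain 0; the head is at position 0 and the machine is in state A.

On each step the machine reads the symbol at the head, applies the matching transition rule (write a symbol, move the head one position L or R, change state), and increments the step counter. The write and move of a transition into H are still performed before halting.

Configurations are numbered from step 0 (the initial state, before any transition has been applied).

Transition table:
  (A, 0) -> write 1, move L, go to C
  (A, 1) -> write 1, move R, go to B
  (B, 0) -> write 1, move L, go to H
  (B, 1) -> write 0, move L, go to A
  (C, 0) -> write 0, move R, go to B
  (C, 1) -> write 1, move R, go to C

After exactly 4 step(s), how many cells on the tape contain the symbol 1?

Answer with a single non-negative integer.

Answer: 3

Derivation:
Step 1: in state A at pos 0, read 1 -> (A,1)->write 1,move R,goto B. Now: state=B, head=1, tape[-2..2]=01110 (head:    ^)
Step 2: in state B at pos 1, read 1 -> (B,1)->write 0,move L,goto A. Now: state=A, head=0, tape[-2..2]=01100 (head:   ^)
Step 3: in state A at pos 0, read 1 -> (A,1)->write 1,move R,goto B. Now: state=B, head=1, tape[-2..2]=01100 (head:    ^)
Step 4: in state B at pos 1, read 0 -> (B,0)->write 1,move L,goto H. Now: state=H, head=0, tape[-2..2]=01110 (head:   ^)
Cells containing 1 after step 4: {-1, 0, 1} -> 3 cell(s)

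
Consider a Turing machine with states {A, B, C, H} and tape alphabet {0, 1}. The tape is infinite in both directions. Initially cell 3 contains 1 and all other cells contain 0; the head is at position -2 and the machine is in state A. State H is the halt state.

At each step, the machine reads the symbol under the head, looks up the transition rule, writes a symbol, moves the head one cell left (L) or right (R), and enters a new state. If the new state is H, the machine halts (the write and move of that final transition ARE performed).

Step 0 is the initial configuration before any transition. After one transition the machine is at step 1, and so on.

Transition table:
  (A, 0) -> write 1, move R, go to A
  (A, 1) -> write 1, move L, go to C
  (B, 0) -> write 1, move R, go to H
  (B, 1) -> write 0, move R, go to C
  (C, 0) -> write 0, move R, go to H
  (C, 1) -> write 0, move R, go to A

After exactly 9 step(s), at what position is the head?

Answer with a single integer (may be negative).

Answer: 3

Derivation:
Step 1: in state A at pos -2, read 0 -> (A,0)->write 1,move R,goto A. Now: state=A, head=-1, tape[-3..4]=01000010 (head:   ^)
Step 2: in state A at pos -1, read 0 -> (A,0)->write 1,move R,goto A. Now: state=A, head=0, tape[-3..4]=01100010 (head:    ^)
Step 3: in state A at pos 0, read 0 -> (A,0)->write 1,move R,goto A. Now: state=A, head=1, tape[-3..4]=01110010 (head:     ^)
Step 4: in state A at pos 1, read 0 -> (A,0)->write 1,move R,goto A. Now: state=A, head=2, tape[-3..4]=01111010 (head:      ^)
Step 5: in state A at pos 2, read 0 -> (A,0)->write 1,move R,goto A. Now: state=A, head=3, tape[-3..4]=01111110 (head:       ^)
Step 6: in state A at pos 3, read 1 -> (A,1)->write 1,move L,goto C. Now: state=C, head=2, tape[-3..4]=01111110 (head:      ^)
Step 7: in state C at pos 2, read 1 -> (C,1)->write 0,move R,goto A. Now: state=A, head=3, tape[-3..4]=01111010 (head:       ^)
Step 8: in state A at pos 3, read 1 -> (A,1)->write 1,move L,goto C. Now: state=C, head=2, tape[-3..4]=01111010 (head:      ^)
Step 9: in state C at pos 2, read 0 -> (C,0)->write 0,move R,goto H. Now: state=H, head=3, tape[-3..4]=01111010 (head:       ^)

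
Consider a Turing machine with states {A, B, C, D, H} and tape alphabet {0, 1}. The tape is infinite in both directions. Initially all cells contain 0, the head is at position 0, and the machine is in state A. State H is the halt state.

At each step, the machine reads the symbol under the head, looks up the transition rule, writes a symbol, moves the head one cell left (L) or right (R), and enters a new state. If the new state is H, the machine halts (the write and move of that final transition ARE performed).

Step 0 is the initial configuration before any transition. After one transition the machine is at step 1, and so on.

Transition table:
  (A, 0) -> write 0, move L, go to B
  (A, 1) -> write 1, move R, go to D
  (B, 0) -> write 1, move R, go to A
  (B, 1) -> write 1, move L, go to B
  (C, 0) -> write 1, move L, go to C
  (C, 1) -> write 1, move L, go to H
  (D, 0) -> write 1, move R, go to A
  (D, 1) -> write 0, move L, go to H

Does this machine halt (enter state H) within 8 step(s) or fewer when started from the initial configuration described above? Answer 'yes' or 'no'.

Answer: no

Derivation:
Step 1: in state A at pos 0, read 0 -> (A,0)->write 0,move L,goto B. Now: state=B, head=-1, tape[-2..1]=0000 (head:  ^)
Step 2: in state B at pos -1, read 0 -> (B,0)->write 1,move R,goto A. Now: state=A, head=0, tape[-2..1]=0100 (head:   ^)
Step 3: in state A at pos 0, read 0 -> (A,0)->write 0,move L,goto B. Now: state=B, head=-1, tape[-2..1]=0100 (head:  ^)
Step 4: in state B at pos -1, read 1 -> (B,1)->write 1,move L,goto B. Now: state=B, head=-2, tape[-3..1]=00100 (head:  ^)
Step 5: in state B at pos -2, read 0 -> (B,0)->write 1,move R,goto A. Now: state=A, head=-1, tape[-3..1]=01100 (head:   ^)
Step 6: in state A at pos -1, read 1 -> (A,1)->write 1,move R,goto D. Now: state=D, head=0, tape[-3..1]=01100 (head:    ^)
Step 7: in state D at pos 0, read 0 -> (D,0)->write 1,move R,goto A. Now: state=A, head=1, tape[-3..2]=011100 (head:     ^)
Step 8: in state A at pos 1, read 0 -> (A,0)->write 0,move L,goto B. Now: state=B, head=0, tape[-3..2]=011100 (head:    ^)
After 8 step(s): state = B (not H) -> not halted within 8 -> no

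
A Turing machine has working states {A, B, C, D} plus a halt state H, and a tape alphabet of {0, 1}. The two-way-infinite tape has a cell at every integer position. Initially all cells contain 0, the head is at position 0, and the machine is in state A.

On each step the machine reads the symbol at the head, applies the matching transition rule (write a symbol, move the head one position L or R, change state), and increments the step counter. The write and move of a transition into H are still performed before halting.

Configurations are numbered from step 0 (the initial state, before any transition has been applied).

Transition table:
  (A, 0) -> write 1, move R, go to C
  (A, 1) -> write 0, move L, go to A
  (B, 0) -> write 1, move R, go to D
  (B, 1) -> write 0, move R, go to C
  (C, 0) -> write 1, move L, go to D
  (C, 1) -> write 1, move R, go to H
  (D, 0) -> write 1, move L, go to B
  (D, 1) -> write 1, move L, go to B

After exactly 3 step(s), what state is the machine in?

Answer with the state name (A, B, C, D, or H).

Step 1: in state A at pos 0, read 0 -> (A,0)->write 1,move R,goto C. Now: state=C, head=1, tape[-1..2]=0100 (head:   ^)
Step 2: in state C at pos 1, read 0 -> (C,0)->write 1,move L,goto D. Now: state=D, head=0, tape[-1..2]=0110 (head:  ^)
Step 3: in state D at pos 0, read 1 -> (D,1)->write 1,move L,goto B. Now: state=B, head=-1, tape[-2..2]=00110 (head:  ^)

Answer: B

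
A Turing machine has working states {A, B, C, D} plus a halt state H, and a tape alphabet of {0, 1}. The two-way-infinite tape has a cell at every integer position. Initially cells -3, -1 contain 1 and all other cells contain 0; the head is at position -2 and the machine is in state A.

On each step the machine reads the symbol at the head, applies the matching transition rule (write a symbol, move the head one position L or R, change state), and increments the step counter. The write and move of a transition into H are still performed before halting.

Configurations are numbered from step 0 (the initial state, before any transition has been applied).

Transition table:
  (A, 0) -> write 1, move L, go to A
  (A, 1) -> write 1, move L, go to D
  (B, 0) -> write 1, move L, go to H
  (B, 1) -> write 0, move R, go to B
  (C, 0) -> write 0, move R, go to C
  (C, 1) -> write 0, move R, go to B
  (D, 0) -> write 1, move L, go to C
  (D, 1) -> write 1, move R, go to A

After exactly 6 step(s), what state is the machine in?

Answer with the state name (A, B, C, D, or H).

Answer: B

Derivation:
Step 1: in state A at pos -2, read 0 -> (A,0)->write 1,move L,goto A. Now: state=A, head=-3, tape[-4..0]=01110 (head:  ^)
Step 2: in state A at pos -3, read 1 -> (A,1)->write 1,move L,goto D. Now: state=D, head=-4, tape[-5..0]=001110 (head:  ^)
Step 3: in state D at pos -4, read 0 -> (D,0)->write 1,move L,goto C. Now: state=C, head=-5, tape[-6..0]=0011110 (head:  ^)
Step 4: in state C at pos -5, read 0 -> (C,0)->write 0,move R,goto C. Now: state=C, head=-4, tape[-6..0]=0011110 (head:   ^)
Step 5: in state C at pos -4, read 1 -> (C,1)->write 0,move R,goto B. Now: state=B, head=-3, tape[-6..0]=0001110 (head:    ^)
Step 6: in state B at pos -3, read 1 -> (B,1)->write 0,move R,goto B. Now: state=B, head=-2, tape[-6..0]=0000110 (head:     ^)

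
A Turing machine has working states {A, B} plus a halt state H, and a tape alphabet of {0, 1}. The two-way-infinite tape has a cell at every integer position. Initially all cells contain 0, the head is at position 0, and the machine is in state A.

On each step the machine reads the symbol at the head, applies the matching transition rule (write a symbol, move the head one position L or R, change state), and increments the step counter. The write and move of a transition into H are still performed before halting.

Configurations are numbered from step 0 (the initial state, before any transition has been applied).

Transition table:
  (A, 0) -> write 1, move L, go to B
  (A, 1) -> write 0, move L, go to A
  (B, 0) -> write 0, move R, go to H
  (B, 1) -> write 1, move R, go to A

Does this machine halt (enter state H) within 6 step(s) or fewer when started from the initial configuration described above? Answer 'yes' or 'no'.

Step 1: in state A at pos 0, read 0 -> (A,0)->write 1,move L,goto B. Now: state=B, head=-1, tape[-2..1]=0010 (head:  ^)
Step 2: in state B at pos -1, read 0 -> (B,0)->write 0,move R,goto H. Now: state=H, head=0, tape[-2..1]=0010 (head:   ^)
State H reached at step 2; 2 <= 6 -> yes

Answer: yes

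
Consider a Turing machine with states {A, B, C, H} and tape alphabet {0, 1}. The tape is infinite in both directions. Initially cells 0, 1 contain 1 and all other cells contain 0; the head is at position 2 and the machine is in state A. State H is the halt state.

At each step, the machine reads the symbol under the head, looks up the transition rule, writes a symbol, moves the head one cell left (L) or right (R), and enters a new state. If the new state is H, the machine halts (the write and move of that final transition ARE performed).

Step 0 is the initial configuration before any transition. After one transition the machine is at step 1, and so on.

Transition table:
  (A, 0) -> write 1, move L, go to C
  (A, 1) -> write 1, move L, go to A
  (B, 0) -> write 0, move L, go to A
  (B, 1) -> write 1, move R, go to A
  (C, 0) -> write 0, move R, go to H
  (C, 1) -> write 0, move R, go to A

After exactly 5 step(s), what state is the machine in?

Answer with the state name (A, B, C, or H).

Answer: A

Derivation:
Step 1: in state A at pos 2, read 0 -> (A,0)->write 1,move L,goto C. Now: state=C, head=1, tape[-1..3]=01110 (head:   ^)
Step 2: in state C at pos 1, read 1 -> (C,1)->write 0,move R,goto A. Now: state=A, head=2, tape[-1..3]=01010 (head:    ^)
Step 3: in state A at pos 2, read 1 -> (A,1)->write 1,move L,goto A. Now: state=A, head=1, tape[-1..3]=01010 (head:   ^)
Step 4: in state A at pos 1, read 0 -> (A,0)->write 1,move L,goto C. Now: state=C, head=0, tape[-1..3]=01110 (head:  ^)
Step 5: in state C at pos 0, read 1 -> (C,1)->write 0,move R,goto A. Now: state=A, head=1, tape[-1..3]=00110 (head:   ^)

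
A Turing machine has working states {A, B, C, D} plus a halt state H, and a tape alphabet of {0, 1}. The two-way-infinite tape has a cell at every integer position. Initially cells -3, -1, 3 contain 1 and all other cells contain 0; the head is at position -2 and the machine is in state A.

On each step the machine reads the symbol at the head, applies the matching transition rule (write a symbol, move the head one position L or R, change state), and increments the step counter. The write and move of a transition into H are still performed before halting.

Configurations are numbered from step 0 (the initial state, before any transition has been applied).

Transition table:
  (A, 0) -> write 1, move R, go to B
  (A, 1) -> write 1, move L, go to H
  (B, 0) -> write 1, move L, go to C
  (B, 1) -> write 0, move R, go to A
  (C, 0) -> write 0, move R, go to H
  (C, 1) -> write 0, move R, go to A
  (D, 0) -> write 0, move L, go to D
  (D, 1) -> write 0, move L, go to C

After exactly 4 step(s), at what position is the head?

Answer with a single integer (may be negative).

Answer: 0

Derivation:
Step 1: in state A at pos -2, read 0 -> (A,0)->write 1,move R,goto B. Now: state=B, head=-1, tape[-4..4]=011100010 (head:    ^)
Step 2: in state B at pos -1, read 1 -> (B,1)->write 0,move R,goto A. Now: state=A, head=0, tape[-4..4]=011000010 (head:     ^)
Step 3: in state A at pos 0, read 0 -> (A,0)->write 1,move R,goto B. Now: state=B, head=1, tape[-4..4]=011010010 (head:      ^)
Step 4: in state B at pos 1, read 0 -> (B,0)->write 1,move L,goto C. Now: state=C, head=0, tape[-4..4]=011011010 (head:     ^)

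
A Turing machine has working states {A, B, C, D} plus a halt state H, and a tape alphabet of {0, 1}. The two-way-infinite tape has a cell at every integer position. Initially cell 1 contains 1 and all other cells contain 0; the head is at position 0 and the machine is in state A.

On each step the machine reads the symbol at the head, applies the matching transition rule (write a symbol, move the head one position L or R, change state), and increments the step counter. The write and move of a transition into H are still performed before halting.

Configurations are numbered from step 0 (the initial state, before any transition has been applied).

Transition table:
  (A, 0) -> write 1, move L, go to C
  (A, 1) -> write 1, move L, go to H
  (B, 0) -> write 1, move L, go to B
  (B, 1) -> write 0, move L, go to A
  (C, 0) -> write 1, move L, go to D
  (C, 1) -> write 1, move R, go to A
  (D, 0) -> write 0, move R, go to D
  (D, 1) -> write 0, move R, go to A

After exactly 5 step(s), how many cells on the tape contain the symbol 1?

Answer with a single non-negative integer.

Answer: 2

Derivation:
Step 1: in state A at pos 0, read 0 -> (A,0)->write 1,move L,goto C. Now: state=C, head=-1, tape[-2..2]=00110 (head:  ^)
Step 2: in state C at pos -1, read 0 -> (C,0)->write 1,move L,goto D. Now: state=D, head=-2, tape[-3..2]=001110 (head:  ^)
Step 3: in state D at pos -2, read 0 -> (D,0)->write 0,move R,goto D. Now: state=D, head=-1, tape[-3..2]=001110 (head:   ^)
Step 4: in state D at pos -1, read 1 -> (D,1)->write 0,move R,goto A. Now: state=A, head=0, tape[-3..2]=000110 (head:    ^)
Step 5: in state A at pos 0, read 1 -> (A,1)->write 1,move L,goto H. Now: state=H, head=-1, tape[-3..2]=000110 (head:   ^)
Cells containing 1 after step 5: {0, 1} -> 2 cell(s)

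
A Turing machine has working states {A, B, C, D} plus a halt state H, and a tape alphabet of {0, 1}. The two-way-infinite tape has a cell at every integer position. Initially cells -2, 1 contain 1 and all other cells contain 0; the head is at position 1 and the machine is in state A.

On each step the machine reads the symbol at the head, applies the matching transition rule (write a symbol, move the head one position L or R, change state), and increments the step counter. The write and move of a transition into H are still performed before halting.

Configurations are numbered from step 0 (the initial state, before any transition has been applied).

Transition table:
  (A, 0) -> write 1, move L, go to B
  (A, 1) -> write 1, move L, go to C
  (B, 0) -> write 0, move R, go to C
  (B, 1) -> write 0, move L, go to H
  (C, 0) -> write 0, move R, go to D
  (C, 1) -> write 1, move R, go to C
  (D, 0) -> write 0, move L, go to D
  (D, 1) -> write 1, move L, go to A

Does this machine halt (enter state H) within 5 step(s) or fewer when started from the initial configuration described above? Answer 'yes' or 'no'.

Step 1: in state A at pos 1, read 1 -> (A,1)->write 1,move L,goto C. Now: state=C, head=0, tape[-3..2]=010010 (head:    ^)
Step 2: in state C at pos 0, read 0 -> (C,0)->write 0,move R,goto D. Now: state=D, head=1, tape[-3..2]=010010 (head:     ^)
Step 3: in state D at pos 1, read 1 -> (D,1)->write 1,move L,goto A. Now: state=A, head=0, tape[-3..2]=010010 (head:    ^)
Step 4: in state A at pos 0, read 0 -> (A,0)->write 1,move L,goto B. Now: state=B, head=-1, tape[-3..2]=010110 (head:   ^)
Step 5: in state B at pos -1, read 0 -> (B,0)->write 0,move R,goto C. Now: state=C, head=0, tape[-3..2]=010110 (head:    ^)
After 5 step(s): state = C (not H) -> not halted within 5 -> no

Answer: no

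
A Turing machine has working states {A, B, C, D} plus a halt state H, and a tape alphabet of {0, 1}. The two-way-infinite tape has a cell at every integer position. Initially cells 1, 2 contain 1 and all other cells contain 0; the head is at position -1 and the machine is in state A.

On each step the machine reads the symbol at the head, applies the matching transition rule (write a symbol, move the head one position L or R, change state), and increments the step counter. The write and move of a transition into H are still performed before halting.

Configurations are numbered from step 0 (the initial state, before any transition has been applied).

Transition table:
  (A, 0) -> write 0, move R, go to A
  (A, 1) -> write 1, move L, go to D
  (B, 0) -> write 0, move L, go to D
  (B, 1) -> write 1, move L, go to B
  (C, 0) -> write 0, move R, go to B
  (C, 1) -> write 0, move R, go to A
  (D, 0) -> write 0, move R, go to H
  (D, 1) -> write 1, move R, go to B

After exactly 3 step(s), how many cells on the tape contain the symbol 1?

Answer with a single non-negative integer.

Step 1: in state A at pos -1, read 0 -> (A,0)->write 0,move R,goto A. Now: state=A, head=0, tape[-2..3]=000110 (head:   ^)
Step 2: in state A at pos 0, read 0 -> (A,0)->write 0,move R,goto A. Now: state=A, head=1, tape[-2..3]=000110 (head:    ^)
Step 3: in state A at pos 1, read 1 -> (A,1)->write 1,move L,goto D. Now: state=D, head=0, tape[-2..3]=000110 (head:   ^)
Cells containing 1 after step 3: {1, 2} -> 2 cell(s)

Answer: 2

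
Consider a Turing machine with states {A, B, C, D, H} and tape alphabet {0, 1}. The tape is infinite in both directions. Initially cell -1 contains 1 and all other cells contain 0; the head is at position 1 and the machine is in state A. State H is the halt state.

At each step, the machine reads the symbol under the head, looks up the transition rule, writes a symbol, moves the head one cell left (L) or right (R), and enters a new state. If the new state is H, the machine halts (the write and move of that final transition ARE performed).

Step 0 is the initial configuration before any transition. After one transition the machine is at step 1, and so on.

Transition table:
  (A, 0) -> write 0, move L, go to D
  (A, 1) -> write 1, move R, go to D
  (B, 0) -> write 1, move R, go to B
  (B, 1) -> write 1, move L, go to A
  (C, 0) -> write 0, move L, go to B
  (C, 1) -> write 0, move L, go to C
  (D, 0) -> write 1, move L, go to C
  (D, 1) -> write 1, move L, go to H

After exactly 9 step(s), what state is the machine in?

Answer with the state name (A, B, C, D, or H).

Step 1: in state A at pos 1, read 0 -> (A,0)->write 0,move L,goto D. Now: state=D, head=0, tape[-2..2]=01000 (head:   ^)
Step 2: in state D at pos 0, read 0 -> (D,0)->write 1,move L,goto C. Now: state=C, head=-1, tape[-2..2]=01100 (head:  ^)
Step 3: in state C at pos -1, read 1 -> (C,1)->write 0,move L,goto C. Now: state=C, head=-2, tape[-3..2]=000100 (head:  ^)
Step 4: in state C at pos -2, read 0 -> (C,0)->write 0,move L,goto B. Now: state=B, head=-3, tape[-4..2]=0000100 (head:  ^)
Step 5: in state B at pos -3, read 0 -> (B,0)->write 1,move R,goto B. Now: state=B, head=-2, tape[-4..2]=0100100 (head:   ^)
Step 6: in state B at pos -2, read 0 -> (B,0)->write 1,move R,goto B. Now: state=B, head=-1, tape[-4..2]=0110100 (head:    ^)
Step 7: in state B at pos -1, read 0 -> (B,0)->write 1,move R,goto B. Now: state=B, head=0, tape[-4..2]=0111100 (head:     ^)
Step 8: in state B at pos 0, read 1 -> (B,1)->write 1,move L,goto A. Now: state=A, head=-1, tape[-4..2]=0111100 (head:    ^)
Step 9: in state A at pos -1, read 1 -> (A,1)->write 1,move R,goto D. Now: state=D, head=0, tape[-4..2]=0111100 (head:     ^)

Answer: D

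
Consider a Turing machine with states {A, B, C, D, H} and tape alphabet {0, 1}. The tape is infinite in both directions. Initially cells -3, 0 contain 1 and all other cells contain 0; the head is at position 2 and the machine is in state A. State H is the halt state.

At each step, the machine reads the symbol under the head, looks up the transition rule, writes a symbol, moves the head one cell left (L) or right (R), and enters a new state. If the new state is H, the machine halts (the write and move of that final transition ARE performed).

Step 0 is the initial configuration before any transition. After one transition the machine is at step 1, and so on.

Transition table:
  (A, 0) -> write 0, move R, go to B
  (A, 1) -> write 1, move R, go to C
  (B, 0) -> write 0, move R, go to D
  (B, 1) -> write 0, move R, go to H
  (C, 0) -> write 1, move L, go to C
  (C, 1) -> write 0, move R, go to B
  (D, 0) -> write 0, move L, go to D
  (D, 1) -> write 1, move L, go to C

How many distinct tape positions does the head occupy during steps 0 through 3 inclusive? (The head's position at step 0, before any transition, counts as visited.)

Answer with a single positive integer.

Answer: 3

Derivation:
Step 1: in state A at pos 2, read 0 -> (A,0)->write 0,move R,goto B. Now: state=B, head=3, tape[-4..4]=010010000 (head:        ^)
Step 2: in state B at pos 3, read 0 -> (B,0)->write 0,move R,goto D. Now: state=D, head=4, tape[-4..5]=0100100000 (head:         ^)
Step 3: in state D at pos 4, read 0 -> (D,0)->write 0,move L,goto D. Now: state=D, head=3, tape[-4..5]=0100100000 (head:        ^)
Head positions at steps 0..3: starting at 2, distinct positions visited = {2, 3, 4} -> 3 position(s)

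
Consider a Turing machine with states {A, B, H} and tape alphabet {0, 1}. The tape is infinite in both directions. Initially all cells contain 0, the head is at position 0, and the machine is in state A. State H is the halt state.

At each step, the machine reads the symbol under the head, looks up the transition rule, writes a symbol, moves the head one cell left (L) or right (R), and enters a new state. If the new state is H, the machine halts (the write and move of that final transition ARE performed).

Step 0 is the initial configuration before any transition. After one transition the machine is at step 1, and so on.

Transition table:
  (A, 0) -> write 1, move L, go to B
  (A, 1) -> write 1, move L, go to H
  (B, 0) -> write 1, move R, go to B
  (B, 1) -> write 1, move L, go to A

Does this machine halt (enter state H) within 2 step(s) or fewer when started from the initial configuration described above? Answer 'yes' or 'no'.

Answer: no

Derivation:
Step 1: in state A at pos 0, read 0 -> (A,0)->write 1,move L,goto B. Now: state=B, head=-1, tape[-2..1]=0010 (head:  ^)
Step 2: in state B at pos -1, read 0 -> (B,0)->write 1,move R,goto B. Now: state=B, head=0, tape[-2..1]=0110 (head:   ^)
After 2 step(s): state = B (not H) -> not halted within 2 -> no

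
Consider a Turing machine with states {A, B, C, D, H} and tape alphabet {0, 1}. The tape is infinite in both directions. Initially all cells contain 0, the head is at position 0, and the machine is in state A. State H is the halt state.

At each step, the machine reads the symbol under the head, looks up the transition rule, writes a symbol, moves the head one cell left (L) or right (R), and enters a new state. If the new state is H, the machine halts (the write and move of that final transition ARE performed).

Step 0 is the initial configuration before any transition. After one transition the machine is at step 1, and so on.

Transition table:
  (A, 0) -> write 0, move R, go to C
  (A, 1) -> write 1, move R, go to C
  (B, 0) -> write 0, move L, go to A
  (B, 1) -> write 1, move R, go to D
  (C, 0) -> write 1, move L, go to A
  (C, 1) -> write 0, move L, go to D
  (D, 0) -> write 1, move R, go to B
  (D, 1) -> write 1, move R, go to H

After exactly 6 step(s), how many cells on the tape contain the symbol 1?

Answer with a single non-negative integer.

Answer: 1

Derivation:
Step 1: in state A at pos 0, read 0 -> (A,0)->write 0,move R,goto C. Now: state=C, head=1, tape[-1..2]=0000 (head:   ^)
Step 2: in state C at pos 1, read 0 -> (C,0)->write 1,move L,goto A. Now: state=A, head=0, tape[-1..2]=0010 (head:  ^)
Step 3: in state A at pos 0, read 0 -> (A,0)->write 0,move R,goto C. Now: state=C, head=1, tape[-1..2]=0010 (head:   ^)
Step 4: in state C at pos 1, read 1 -> (C,1)->write 0,move L,goto D. Now: state=D, head=0, tape[-1..2]=0000 (head:  ^)
Step 5: in state D at pos 0, read 0 -> (D,0)->write 1,move R,goto B. Now: state=B, head=1, tape[-1..2]=0100 (head:   ^)
Step 6: in state B at pos 1, read 0 -> (B,0)->write 0,move L,goto A. Now: state=A, head=0, tape[-1..2]=0100 (head:  ^)
Cells containing 1 after step 6: {0} -> 1 cell(s)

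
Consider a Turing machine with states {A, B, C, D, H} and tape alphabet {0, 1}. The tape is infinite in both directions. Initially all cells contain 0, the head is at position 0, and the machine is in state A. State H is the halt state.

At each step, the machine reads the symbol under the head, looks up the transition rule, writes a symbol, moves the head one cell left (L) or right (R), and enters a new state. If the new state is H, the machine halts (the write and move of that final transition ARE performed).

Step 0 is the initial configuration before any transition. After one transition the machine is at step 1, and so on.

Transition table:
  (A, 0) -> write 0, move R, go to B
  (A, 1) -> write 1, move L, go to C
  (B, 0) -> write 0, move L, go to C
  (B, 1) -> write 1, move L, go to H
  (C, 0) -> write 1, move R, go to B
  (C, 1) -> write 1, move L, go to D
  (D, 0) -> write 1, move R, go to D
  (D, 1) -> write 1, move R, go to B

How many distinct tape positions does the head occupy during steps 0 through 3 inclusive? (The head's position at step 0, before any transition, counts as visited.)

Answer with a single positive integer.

Answer: 2

Derivation:
Step 1: in state A at pos 0, read 0 -> (A,0)->write 0,move R,goto B. Now: state=B, head=1, tape[-1..2]=0000 (head:   ^)
Step 2: in state B at pos 1, read 0 -> (B,0)->write 0,move L,goto C. Now: state=C, head=0, tape[-1..2]=0000 (head:  ^)
Step 3: in state C at pos 0, read 0 -> (C,0)->write 1,move R,goto B. Now: state=B, head=1, tape[-1..2]=0100 (head:   ^)
Head positions at steps 0..3: starting at 0, distinct positions visited = {0, 1} -> 2 position(s)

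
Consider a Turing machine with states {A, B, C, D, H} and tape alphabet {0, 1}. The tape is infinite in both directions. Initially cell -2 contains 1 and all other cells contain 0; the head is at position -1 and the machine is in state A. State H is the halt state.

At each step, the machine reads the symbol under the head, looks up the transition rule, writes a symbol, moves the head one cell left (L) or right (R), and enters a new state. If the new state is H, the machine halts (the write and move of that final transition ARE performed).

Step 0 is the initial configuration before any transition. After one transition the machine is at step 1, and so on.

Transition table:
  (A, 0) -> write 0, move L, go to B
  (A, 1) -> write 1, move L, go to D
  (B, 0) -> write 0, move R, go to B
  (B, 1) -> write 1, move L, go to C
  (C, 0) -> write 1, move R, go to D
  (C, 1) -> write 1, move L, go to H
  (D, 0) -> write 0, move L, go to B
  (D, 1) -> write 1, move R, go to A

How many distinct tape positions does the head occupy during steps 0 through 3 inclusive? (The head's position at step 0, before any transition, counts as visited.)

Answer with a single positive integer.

Answer: 3

Derivation:
Step 1: in state A at pos -1, read 0 -> (A,0)->write 0,move L,goto B. Now: state=B, head=-2, tape[-3..0]=0100 (head:  ^)
Step 2: in state B at pos -2, read 1 -> (B,1)->write 1,move L,goto C. Now: state=C, head=-3, tape[-4..0]=00100 (head:  ^)
Step 3: in state C at pos -3, read 0 -> (C,0)->write 1,move R,goto D. Now: state=D, head=-2, tape[-4..0]=01100 (head:   ^)
Head positions at steps 0..3: starting at -1, distinct positions visited = {-3, -2, -1} -> 3 position(s)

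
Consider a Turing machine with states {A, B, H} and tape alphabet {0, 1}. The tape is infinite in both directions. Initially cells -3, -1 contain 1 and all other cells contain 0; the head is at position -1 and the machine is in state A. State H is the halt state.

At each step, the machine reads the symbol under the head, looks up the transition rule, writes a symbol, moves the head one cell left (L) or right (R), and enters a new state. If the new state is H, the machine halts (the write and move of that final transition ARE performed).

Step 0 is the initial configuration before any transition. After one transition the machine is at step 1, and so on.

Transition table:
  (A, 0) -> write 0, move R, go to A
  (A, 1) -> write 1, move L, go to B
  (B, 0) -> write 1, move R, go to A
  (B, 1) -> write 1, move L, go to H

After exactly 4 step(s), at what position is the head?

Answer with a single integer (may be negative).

Answer: -3

Derivation:
Step 1: in state A at pos -1, read 1 -> (A,1)->write 1,move L,goto B. Now: state=B, head=-2, tape[-4..0]=01010 (head:   ^)
Step 2: in state B at pos -2, read 0 -> (B,0)->write 1,move R,goto A. Now: state=A, head=-1, tape[-4..0]=01110 (head:    ^)
Step 3: in state A at pos -1, read 1 -> (A,1)->write 1,move L,goto B. Now: state=B, head=-2, tape[-4..0]=01110 (head:   ^)
Step 4: in state B at pos -2, read 1 -> (B,1)->write 1,move L,goto H. Now: state=H, head=-3, tape[-4..0]=01110 (head:  ^)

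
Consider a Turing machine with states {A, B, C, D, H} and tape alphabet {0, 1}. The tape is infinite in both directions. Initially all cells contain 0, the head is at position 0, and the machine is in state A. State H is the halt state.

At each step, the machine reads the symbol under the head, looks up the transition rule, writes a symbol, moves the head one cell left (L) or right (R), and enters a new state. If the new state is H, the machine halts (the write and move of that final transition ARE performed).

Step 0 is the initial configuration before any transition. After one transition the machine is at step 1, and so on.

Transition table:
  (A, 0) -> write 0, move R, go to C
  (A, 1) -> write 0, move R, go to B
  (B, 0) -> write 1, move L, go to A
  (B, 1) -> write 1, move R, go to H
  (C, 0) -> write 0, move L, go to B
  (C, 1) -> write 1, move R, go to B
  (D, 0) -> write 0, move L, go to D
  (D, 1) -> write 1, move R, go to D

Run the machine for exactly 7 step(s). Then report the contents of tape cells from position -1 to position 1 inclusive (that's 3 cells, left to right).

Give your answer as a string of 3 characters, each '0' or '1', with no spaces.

Answer: 001

Derivation:
Step 1: in state A at pos 0, read 0 -> (A,0)->write 0,move R,goto C. Now: state=C, head=1, tape[-1..2]=0000 (head:   ^)
Step 2: in state C at pos 1, read 0 -> (C,0)->write 0,move L,goto B. Now: state=B, head=0, tape[-1..2]=0000 (head:  ^)
Step 3: in state B at pos 0, read 0 -> (B,0)->write 1,move L,goto A. Now: state=A, head=-1, tape[-2..2]=00100 (head:  ^)
Step 4: in state A at pos -1, read 0 -> (A,0)->write 0,move R,goto C. Now: state=C, head=0, tape[-2..2]=00100 (head:   ^)
Step 5: in state C at pos 0, read 1 -> (C,1)->write 1,move R,goto B. Now: state=B, head=1, tape[-2..2]=00100 (head:    ^)
Step 6: in state B at pos 1, read 0 -> (B,0)->write 1,move L,goto A. Now: state=A, head=0, tape[-2..2]=00110 (head:   ^)
Step 7: in state A at pos 0, read 1 -> (A,1)->write 0,move R,goto B. Now: state=B, head=1, tape[-2..2]=00010 (head:    ^)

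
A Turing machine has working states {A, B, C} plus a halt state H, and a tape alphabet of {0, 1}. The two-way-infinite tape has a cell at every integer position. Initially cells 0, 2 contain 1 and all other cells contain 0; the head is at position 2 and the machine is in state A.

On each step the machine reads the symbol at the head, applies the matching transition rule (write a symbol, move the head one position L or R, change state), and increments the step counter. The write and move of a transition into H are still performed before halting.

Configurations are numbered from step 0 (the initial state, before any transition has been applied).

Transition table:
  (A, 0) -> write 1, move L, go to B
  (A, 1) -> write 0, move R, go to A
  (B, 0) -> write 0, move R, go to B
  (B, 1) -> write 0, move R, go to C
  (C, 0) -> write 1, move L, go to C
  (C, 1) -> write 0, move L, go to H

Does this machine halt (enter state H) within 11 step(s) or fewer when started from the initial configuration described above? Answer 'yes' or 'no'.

Answer: yes

Derivation:
Step 1: in state A at pos 2, read 1 -> (A,1)->write 0,move R,goto A. Now: state=A, head=3, tape[-1..4]=010000 (head:     ^)
Step 2: in state A at pos 3, read 0 -> (A,0)->write 1,move L,goto B. Now: state=B, head=2, tape[-1..4]=010010 (head:    ^)
Step 3: in state B at pos 2, read 0 -> (B,0)->write 0,move R,goto B. Now: state=B, head=3, tape[-1..4]=010010 (head:     ^)
Step 4: in state B at pos 3, read 1 -> (B,1)->write 0,move R,goto C. Now: state=C, head=4, tape[-1..5]=0100000 (head:      ^)
Step 5: in state C at pos 4, read 0 -> (C,0)->write 1,move L,goto C. Now: state=C, head=3, tape[-1..5]=0100010 (head:     ^)
Step 6: in state C at pos 3, read 0 -> (C,0)->write 1,move L,goto C. Now: state=C, head=2, tape[-1..5]=0100110 (head:    ^)
Step 7: in state C at pos 2, read 0 -> (C,0)->write 1,move L,goto C. Now: state=C, head=1, tape[-1..5]=0101110 (head:   ^)
Step 8: in state C at pos 1, read 0 -> (C,0)->write 1,move L,goto C. Now: state=C, head=0, tape[-1..5]=0111110 (head:  ^)
Step 9: in state C at pos 0, read 1 -> (C,1)->write 0,move L,goto H. Now: state=H, head=-1, tape[-2..5]=00011110 (head:  ^)
State H reached at step 9; 9 <= 11 -> yes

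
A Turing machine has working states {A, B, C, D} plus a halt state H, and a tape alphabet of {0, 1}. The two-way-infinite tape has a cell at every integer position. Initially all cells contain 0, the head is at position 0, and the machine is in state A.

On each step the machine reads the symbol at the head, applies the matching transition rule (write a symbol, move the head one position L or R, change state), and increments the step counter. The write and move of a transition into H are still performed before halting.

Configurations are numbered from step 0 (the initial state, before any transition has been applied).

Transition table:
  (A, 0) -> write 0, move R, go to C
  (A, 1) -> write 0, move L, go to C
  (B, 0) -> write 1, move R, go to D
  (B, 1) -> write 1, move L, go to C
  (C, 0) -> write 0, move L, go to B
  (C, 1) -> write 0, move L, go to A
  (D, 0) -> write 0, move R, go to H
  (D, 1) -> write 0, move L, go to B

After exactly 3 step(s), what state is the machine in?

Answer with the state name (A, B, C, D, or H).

Step 1: in state A at pos 0, read 0 -> (A,0)->write 0,move R,goto C. Now: state=C, head=1, tape[-1..2]=0000 (head:   ^)
Step 2: in state C at pos 1, read 0 -> (C,0)->write 0,move L,goto B. Now: state=B, head=0, tape[-1..2]=0000 (head:  ^)
Step 3: in state B at pos 0, read 0 -> (B,0)->write 1,move R,goto D. Now: state=D, head=1, tape[-1..2]=0100 (head:   ^)

Answer: D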